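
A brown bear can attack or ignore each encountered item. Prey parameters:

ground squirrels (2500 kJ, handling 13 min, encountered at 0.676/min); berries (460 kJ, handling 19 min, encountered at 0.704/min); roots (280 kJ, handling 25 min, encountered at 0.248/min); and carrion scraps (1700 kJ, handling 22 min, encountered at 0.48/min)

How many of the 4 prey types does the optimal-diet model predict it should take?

1

Rank by E/h (kJ/min): ground squirrels 192, carrion scraps 77.3, berries 24.2, roots 11.2. Include each in turn until the next type's E/h falls below the running intake rate.
Rate on top 1: 172.7. carrion scraps: 77.3 < 172.7 → exclude; stop.
Optimal diet: ground squirrels — 1 of 4 types.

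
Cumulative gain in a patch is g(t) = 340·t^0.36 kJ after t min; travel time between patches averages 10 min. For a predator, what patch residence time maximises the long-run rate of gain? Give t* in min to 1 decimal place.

By the marginal value theorem, leave when the instantaneous gain rate g'(t) equals the habitat-wide average g(t)/(T + t).
g'(t) = 0.36·340·t^-0.64. Setting 0.36·340·t^-0.64 = 340·t^0.36/(10+t) gives 0.36(10+t) = t, so 0.64·t = 0.36×10.
t* = 0.36×10/0.64 = 5.625 min.

5.6 min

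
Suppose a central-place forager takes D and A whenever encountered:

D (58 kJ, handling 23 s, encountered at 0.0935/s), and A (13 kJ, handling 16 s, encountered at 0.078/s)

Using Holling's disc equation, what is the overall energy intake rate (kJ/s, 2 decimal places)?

R = Σλ_iE_i / (1 + Σλ_ih_i)
Numerator: 0.0935×58 + 0.078×13 = 6.437
Denominator: 1 + 0.0935×23 + 0.078×16 = 4.399
R = 6.437/4.399 = 1.463 kJ/s

1.46 kJ/s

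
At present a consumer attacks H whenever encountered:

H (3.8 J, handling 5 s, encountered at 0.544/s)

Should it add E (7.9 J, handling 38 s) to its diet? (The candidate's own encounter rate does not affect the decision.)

No

Current rate: (0.544×3.8)/(1 + 0.544×5) = 0.5557 J/s.
Profitability of E: 7.9/38 = 0.2079 J/s.
0.2079 < 0.5557, so adding E would lower the average — exclude it.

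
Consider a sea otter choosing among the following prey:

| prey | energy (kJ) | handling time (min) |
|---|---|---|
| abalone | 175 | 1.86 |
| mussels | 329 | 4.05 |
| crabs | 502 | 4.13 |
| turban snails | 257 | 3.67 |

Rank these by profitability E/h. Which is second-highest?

In descending order of E/h:
crabs: 502/4.13 = 122 kJ/min
abalone: 175/1.86 = 94.1 kJ/min
mussels: 329/4.05 = 81.2 kJ/min
turban snails: 257/3.67 = 70 kJ/min

abalone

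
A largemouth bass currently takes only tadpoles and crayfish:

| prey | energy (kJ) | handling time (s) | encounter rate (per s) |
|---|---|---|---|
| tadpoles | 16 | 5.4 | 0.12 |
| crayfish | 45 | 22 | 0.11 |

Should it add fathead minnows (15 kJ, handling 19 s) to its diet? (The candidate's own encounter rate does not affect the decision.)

No

On tadpoles and crayfish alone, R = ΣλE/(1+Σλh) = 6.87/4.068 = 1.689 kJ/s.
fathead minnows: E/h = 15/19 = 0.7895 kJ/s.
0.7895 < 1.689, so adding fathead minnows would lower the average — exclude it.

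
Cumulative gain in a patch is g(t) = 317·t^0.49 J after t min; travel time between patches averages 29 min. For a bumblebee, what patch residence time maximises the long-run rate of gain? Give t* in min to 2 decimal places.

Optimal t* satisfies g'(t*) = g(t*)/(T + t*).
g'(t) = 0.49·317·t^-0.51. Setting 0.49·317·t^-0.51 = 317·t^0.49/(29+t) gives 0.49(29+t) = t, so 0.51·t = 0.49×29.
t* = 0.49×29/0.51 = 27.86 min.

27.86 min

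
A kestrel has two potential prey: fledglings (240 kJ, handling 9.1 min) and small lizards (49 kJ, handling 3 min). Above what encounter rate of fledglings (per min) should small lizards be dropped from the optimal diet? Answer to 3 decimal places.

0.179 per min

Drop small lizards once their profitability E₂/h₂ falls below the rate achievable on fledglings alone: E₂/h₂ = λE₁/(1 + λh₁).
Solve for λ: λE₁h₂ = E₂(1 + λh₁) → λ(E₁h₂ − E₂h₁) = E₂ → λ = E₂/(E₁h₂ − E₂h₁).
λ = 49/(240×3 − 49×9.1) = 49/274.1 = 0.1788 per min.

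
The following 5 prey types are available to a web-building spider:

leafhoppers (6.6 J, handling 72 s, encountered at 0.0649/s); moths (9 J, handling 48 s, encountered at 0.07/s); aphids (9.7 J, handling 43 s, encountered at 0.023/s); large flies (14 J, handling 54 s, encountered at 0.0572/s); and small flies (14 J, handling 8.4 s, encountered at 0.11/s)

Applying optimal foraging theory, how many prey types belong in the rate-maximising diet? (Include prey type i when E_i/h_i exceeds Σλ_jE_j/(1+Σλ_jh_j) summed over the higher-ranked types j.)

Rank by E/h (J/s): small flies 1.67, large flies 0.259, aphids 0.226, moths 0.188, leafhoppers 0.0917. Include each in turn until the next type's E/h falls below the running intake rate.
Rate on top 1: 0.8004. large flies: 0.259 < 0.8004 → exclude; stop.
Optimal diet: small flies — 1 of 5 types.

1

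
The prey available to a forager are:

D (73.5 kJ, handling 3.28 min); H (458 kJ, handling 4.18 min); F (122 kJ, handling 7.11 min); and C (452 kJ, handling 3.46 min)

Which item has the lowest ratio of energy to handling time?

F

Profitability E/h (kJ/min): D = 73.5/3.28 = 22.4, H = 458/4.18 = 110, F = 122/7.11 = 17.2, C = 452/3.46 = 131.
Ranked: C > H > D > F.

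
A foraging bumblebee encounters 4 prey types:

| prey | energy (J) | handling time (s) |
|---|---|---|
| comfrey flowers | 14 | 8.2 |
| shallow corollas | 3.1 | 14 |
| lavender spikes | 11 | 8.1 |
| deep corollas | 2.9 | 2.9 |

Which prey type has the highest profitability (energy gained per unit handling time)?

Profitability E/h (J/s): comfrey flowers = 14/8.2 = 1.71, shallow corollas = 3.1/14 = 0.221, lavender spikes = 11/8.1 = 1.36, deep corollas = 2.9/2.9 = 1.
Ranked: comfrey flowers > lavender spikes > deep corollas > shallow corollas.

comfrey flowers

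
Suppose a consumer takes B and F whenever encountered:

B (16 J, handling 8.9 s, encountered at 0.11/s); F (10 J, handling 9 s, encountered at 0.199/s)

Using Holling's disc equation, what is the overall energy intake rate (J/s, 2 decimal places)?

R = (0.11×16 + 0.199×10) / (1 + 0.11×8.9 + 0.199×9) = 3.75/3.77 = 0.9947 J/s.

0.99 J/s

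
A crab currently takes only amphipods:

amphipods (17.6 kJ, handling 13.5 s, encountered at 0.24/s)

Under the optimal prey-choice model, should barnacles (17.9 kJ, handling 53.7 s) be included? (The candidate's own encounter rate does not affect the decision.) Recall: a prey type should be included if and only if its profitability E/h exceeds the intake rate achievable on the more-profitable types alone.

No

Intake rate on the current diet: R = (0.24×17.6) / (1 + 0.24×13.5) = 4.224/4.24 = 0.9962 kJ/s.
barnacles: E/h = 17.9/53.7 = 0.3333 kJ/s.
Since 0.3333 < R, time spent handling barnacles is better spent searching.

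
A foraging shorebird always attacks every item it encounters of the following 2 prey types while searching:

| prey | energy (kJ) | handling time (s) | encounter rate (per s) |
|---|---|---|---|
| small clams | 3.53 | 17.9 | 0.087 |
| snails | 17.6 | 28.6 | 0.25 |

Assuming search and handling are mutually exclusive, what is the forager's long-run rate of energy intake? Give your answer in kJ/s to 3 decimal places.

R = Σλ_iE_i / (1 + Σλ_ih_i)
Numerator: 0.087×3.53 + 0.25×17.6 = 4.707
Denominator: 1 + 0.087×17.9 + 0.25×28.6 = 9.707
R = 4.707/9.707 = 0.4849 kJ/s

0.485 kJ/s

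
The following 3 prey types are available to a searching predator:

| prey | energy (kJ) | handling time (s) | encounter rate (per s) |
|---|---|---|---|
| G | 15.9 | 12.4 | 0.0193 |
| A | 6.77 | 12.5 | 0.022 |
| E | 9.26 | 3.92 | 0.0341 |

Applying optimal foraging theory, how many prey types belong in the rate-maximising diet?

Profitabilities (E/h, kJ/s): E 2.36, G 1.28, A 0.542. Add prey in this order while the next type's profitability exceeds the intake rate on those already taken.
Rate on top 1: 0.2785. G: 1.28 > 0.2785 → include.
Rate on top 2: 0.4535. A: 0.542 > 0.4535 → include.
Optimal diet: E, G, A — 3 of 3 types.

3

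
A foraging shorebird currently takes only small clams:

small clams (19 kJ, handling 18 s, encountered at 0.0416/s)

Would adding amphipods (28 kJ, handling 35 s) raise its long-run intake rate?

Current rate: (0.0416×19)/(1 + 0.0416×18) = 0.452 kJ/s.
Profitability of amphipods: 28/35 = 0.8 kJ/s.
Since 0.8 > R, including amphipods increases the long-run rate.

Yes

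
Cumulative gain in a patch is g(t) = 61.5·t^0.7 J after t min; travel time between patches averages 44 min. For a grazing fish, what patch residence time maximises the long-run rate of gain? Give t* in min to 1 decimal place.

102.7 min

By the marginal value theorem, leave when the instantaneous gain rate g'(t) equals the habitat-wide average g(t)/(T + t).
g'(t) = 0.7·61.5·t^-0.3. Setting 0.7·61.5·t^-0.3 = 61.5·t^0.7/(44+t) gives 0.7(44+t) = t, so 0.30·t = 0.7×44.
t* = 0.7×44/0.30 = 102.7 min.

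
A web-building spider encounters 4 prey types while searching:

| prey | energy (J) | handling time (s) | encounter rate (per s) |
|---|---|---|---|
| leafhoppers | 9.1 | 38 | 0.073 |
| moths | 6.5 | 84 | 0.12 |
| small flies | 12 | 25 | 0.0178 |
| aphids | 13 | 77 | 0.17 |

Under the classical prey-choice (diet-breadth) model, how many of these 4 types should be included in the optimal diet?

2

Rank by E/h (J/s): small flies 0.48, leafhoppers 0.239, aphids 0.169, moths 0.0774. Include each in turn until the next type's E/h falls below the running intake rate.
Rate on top 1: 0.1478. leafhoppers: 0.239 > 0.1478 → include.
Rate on top 2: 0.2081. aphids: 0.169 < 0.2081 → exclude; stop.
Optimal diet: small flies, leafhoppers — 2 of 4 types.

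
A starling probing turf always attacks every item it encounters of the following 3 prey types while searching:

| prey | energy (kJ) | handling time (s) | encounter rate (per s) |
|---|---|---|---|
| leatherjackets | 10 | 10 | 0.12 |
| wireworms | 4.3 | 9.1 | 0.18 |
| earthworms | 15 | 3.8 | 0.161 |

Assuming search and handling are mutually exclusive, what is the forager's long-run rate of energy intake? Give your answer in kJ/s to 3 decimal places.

0.986 kJ/s

R = (0.12×10 + 0.18×4.3 + 0.161×15) / (1 + 0.12×10 + 0.18×9.1 + 0.161×3.8) = 4.389/4.45 = 0.9863 kJ/s.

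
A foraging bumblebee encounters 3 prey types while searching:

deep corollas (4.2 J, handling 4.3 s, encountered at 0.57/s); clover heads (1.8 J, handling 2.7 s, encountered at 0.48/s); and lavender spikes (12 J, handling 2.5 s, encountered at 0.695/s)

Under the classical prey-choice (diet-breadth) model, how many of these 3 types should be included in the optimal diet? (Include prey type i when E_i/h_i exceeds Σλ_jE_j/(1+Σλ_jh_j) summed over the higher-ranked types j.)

Profitabilities (E/h, J/s): lavender spikes 4.8, deep corollas 0.977, clover heads 0.667. Add prey in this order while the next type's profitability exceeds the intake rate on those already taken.
Rate on top 1: 3.047. deep corollas: 0.977 < 3.047 → exclude; stop.
Optimal diet: lavender spikes — 1 of 3 types.

1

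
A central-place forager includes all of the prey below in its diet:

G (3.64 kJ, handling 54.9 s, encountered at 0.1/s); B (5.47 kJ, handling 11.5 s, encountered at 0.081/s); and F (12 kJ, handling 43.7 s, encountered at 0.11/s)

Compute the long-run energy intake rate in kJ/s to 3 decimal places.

0.174 kJ/s

Energy encountered per unit search time: 0.1×3.64 + 0.081×5.47 + 0.11×12 = 2.127 kJ/s.
Handling time per unit search time: 0.1×54.9 + 0.081×11.5 + 0.11×43.7 = 11.23.
Rate = 2.127/(1 + 11.23) = 0.1739 kJ/s.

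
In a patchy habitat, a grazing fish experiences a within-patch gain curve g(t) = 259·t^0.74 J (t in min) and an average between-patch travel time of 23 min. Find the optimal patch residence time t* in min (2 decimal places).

65.46 min

By the marginal value theorem, leave when the instantaneous gain rate g'(t) equals the habitat-wide average g(t)/(T + t).
g'(t) = 0.74·259·t^-0.26. Setting 0.74·259·t^-0.26 = 259·t^0.74/(23+t) gives 0.74(23+t) = t, so 0.26·t = 0.74×23.
t* = 0.74×23/0.26 = 65.46 min.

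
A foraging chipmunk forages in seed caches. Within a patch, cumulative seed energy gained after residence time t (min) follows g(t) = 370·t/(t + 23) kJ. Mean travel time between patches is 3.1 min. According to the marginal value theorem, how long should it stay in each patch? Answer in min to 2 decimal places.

8.44 min

By the marginal value theorem, leave when the instantaneous gain rate g'(t) equals the habitat-wide average g(t)/(T + t).
g'(t) = 370·23/(t + 23)². Setting 370·23/(t+23)² = 370t/[(t+23)(3.1+t)] gives 23(3.1+t) = t(t+23), so t² = 23×3.1 = 71.3.
t* = √71.3 = 8.444 min.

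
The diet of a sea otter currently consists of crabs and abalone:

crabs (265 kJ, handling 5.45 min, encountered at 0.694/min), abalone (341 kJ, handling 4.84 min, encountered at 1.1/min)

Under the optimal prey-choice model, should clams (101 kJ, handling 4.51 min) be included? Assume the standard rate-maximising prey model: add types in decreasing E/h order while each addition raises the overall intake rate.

On crabs and abalone alone, R = ΣλE/(1+Σλh) = 559/10.11 = 55.31 kJ/min.
clams: E/h = 101/4.51 = 22.39 kJ/min.
22.39 < 55.31, so adding clams would lower the average — exclude it.

No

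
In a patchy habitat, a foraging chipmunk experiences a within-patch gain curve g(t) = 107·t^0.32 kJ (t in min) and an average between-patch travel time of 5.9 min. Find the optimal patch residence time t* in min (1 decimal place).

2.8 min

By the marginal value theorem, leave when the instantaneous gain rate g'(t) equals the habitat-wide average g(t)/(T + t).
g'(t) = 0.32·107·t^-0.68. Setting 0.32·107·t^-0.68 = 107·t^0.32/(5.9+t) gives 0.32(5.9+t) = t, so 0.68·t = 0.32×5.9.
t* = 0.32×5.9/0.68 = 2.776 min.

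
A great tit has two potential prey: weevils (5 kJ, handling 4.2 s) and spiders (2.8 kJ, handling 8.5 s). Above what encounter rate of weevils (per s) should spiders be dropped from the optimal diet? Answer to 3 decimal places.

At the threshold, the rate on weevils alone equals the profitability of spiders: λ·5/(1 + λ·4.2) = 2.8/8.5 = 0.3294.
Rearranging, λ(5 − 0.3294×4.2) = 0.3294, so λ = 0.3294/3.616 = 0.09109 per s.

0.091 per s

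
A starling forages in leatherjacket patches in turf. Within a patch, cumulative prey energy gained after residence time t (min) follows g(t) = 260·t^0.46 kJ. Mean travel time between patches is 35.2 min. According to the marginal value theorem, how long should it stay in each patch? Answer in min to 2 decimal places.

By the marginal value theorem, leave when the instantaneous gain rate g'(t) equals the habitat-wide average g(t)/(T + t).
g'(t) = 0.46·260·t^-0.54. Setting 0.46·260·t^-0.54 = 260·t^0.46/(35.2+t) gives 0.46(35.2+t) = t, so 0.54·t = 0.46×35.2.
t* = 0.46×35.2/0.54 = 29.99 min.

29.99 min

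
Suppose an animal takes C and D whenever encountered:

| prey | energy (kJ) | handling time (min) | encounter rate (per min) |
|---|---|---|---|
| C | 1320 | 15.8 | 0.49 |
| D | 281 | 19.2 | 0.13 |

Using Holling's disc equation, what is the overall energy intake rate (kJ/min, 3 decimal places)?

R = (0.49×1320 + 0.13×281) / (1 + 0.49×15.8 + 0.13×19.2) = 683.3/11.24 = 60.81 kJ/min.

60.805 kJ/min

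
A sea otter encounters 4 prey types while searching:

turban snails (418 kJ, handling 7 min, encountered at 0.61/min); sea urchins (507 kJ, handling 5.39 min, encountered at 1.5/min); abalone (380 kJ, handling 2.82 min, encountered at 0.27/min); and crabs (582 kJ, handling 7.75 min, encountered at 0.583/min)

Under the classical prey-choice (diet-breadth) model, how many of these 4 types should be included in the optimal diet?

Profitabilities (E/h, kJ/min): abalone 135, sea urchins 94.1, crabs 75.1, turban snails 59.7. Add prey in this order while the next type's profitability exceeds the intake rate on those already taken.
Rate on top 1: 58.25. sea urchins: 94.1 > 58.25 → include.
Rate on top 2: 87.66. crabs: 75.1 < 87.66 → exclude; stop.
Optimal diet: abalone, sea urchins — 2 of 4 types.

2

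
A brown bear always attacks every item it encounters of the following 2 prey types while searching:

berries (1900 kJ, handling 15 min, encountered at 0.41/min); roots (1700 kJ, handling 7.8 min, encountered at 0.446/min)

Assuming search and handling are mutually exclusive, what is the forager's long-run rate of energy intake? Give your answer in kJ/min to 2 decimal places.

R = Σλ_iE_i / (1 + Σλ_ih_i)
Numerator: 0.41×1900 + 0.446×1700 = 1537
Denominator: 1 + 0.41×15 + 0.446×7.8 = 10.63
R = 1537/10.63 = 144.6 kJ/min

144.63 kJ/min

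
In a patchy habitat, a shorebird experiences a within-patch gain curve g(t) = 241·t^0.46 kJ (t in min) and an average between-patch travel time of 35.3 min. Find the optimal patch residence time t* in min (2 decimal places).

By the marginal value theorem, leave when the instantaneous gain rate g'(t) equals the habitat-wide average g(t)/(T + t).
g'(t) = 0.46·241·t^-0.54. Setting 0.46·241·t^-0.54 = 241·t^0.46/(35.3+t) gives 0.46(35.3+t) = t, so 0.54·t = 0.46×35.3.
t* = 0.46×35.3/0.54 = 30.07 min.

30.07 min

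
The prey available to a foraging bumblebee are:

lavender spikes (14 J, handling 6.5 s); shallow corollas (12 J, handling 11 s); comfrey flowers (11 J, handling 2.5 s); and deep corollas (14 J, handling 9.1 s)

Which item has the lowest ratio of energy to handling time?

In descending order of E/h:
comfrey flowers: 11/2.5 = 4.4 J/s
lavender spikes: 14/6.5 = 2.15 J/s
deep corollas: 14/9.1 = 1.54 J/s
shallow corollas: 12/11 = 1.09 J/s

shallow corollas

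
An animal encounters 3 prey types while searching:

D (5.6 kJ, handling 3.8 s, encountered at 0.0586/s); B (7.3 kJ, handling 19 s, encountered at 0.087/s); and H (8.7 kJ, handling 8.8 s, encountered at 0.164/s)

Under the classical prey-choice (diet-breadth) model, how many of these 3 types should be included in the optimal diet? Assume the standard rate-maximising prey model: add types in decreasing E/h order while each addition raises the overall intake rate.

2

Rank by E/h (kJ/s): D 1.47, H 0.989, B 0.384. Include each in turn until the next type's E/h falls below the running intake rate.
Rate on top 1: 0.2684. H: 0.989 > 0.2684 → include.
Rate on top 2: 0.6583. B: 0.384 < 0.6583 → exclude; stop.
Optimal diet: D, H — 2 of 3 types.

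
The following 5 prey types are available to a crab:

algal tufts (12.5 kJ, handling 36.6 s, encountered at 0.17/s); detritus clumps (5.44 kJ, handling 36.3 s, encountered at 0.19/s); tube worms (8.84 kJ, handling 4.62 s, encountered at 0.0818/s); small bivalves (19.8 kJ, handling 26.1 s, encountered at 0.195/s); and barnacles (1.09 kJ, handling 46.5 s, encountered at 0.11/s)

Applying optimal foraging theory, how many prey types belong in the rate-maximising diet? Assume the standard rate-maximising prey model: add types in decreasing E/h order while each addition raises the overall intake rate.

2

Profitabilities (E/h, kJ/s): tube worms 1.91, small bivalves 0.759, algal tufts 0.342, detritus clumps 0.15, barnacles 0.0234. Add prey in this order while the next type's profitability exceeds the intake rate on those already taken.
Rate on top 1: 0.5248. small bivalves: 0.759 > 0.5248 → include.
Rate on top 2: 0.7088. algal tufts: 0.342 < 0.7088 → exclude; stop.
Optimal diet: tube worms, small bivalves — 2 of 5 types.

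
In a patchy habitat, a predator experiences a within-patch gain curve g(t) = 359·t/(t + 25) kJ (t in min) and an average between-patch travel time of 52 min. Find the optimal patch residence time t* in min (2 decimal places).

36.06 min

Optimal t* satisfies g'(t*) = g(t*)/(T + t*).
g'(t) = 359·25/(t + 25)². Setting 359·25/(t+25)² = 359t/[(t+25)(52+t)] gives 25(52+t) = t(t+25), so t² = 25×52 = 1300.
t* = √1300 = 36.06 min.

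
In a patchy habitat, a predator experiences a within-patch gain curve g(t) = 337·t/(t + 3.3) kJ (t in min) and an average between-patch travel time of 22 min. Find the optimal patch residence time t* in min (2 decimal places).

8.52 min

By the marginal value theorem, leave when the instantaneous gain rate g'(t) equals the habitat-wide average g(t)/(T + t).
g'(t) = 337·3.3/(t + 3.3)². Setting 337·3.3/(t+3.3)² = 337t/[(t+3.3)(22+t)] gives 3.3(22+t) = t(t+3.3), so t² = 3.3×22 = 72.6.
t* = √72.6 = 8.521 min.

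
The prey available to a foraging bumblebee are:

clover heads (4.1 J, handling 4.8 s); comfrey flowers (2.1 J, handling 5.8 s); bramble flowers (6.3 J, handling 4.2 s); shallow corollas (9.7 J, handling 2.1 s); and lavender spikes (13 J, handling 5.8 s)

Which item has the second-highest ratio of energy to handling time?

lavender spikes

Profitability E/h (J/s): clover heads = 4.1/4.8 = 0.854, comfrey flowers = 2.1/5.8 = 0.362, bramble flowers = 6.3/4.2 = 1.5, shallow corollas = 9.7/2.1 = 4.62, lavender spikes = 13/5.8 = 2.24.
Ranked: shallow corollas > lavender spikes > bramble flowers > clover heads > comfrey flowers.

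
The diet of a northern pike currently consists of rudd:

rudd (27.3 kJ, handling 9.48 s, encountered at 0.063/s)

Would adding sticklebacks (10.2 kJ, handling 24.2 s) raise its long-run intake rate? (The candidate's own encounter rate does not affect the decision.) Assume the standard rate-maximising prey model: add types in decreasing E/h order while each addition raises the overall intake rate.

On rudd alone, R = ΣλE/(1+Σλh) = 1.72/1.597 = 1.077 kJ/s.
Profitability of sticklebacks: 10.2/24.2 = 0.4215 kJ/s.
Since 0.4215 < R, time spent handling sticklebacks is better spent searching.

No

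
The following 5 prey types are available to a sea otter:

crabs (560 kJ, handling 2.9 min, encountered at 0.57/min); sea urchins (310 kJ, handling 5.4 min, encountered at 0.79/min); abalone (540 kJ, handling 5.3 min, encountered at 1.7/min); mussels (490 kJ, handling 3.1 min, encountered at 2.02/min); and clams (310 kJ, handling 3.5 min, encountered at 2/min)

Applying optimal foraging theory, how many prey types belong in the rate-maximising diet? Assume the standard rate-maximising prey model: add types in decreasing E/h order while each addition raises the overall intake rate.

2

E/h in descending order: crabs 193, mussels 158, abalone 102, clams 88.6, sea urchins 57.4 kJ/min. The optimal diet is the largest prefix of this list for which every included type satisfies E_i/h_i > R on the types above it.
Rate on top 1: 120.3. mussels: 158 > 120.3 → include.
Rate on top 2: 146.8. abalone: 102 < 146.8 → exclude; stop.
Optimal diet: crabs, mussels — 2 of 5 types.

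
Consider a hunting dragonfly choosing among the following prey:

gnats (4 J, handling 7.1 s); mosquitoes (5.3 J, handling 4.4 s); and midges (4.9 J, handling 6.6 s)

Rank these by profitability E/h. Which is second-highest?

midges

Profitability E/h (J/s): gnats = 4/7.1 = 0.563, mosquitoes = 5.3/4.4 = 1.2, midges = 4.9/6.6 = 0.742.
Ranked: mosquitoes > midges > gnats.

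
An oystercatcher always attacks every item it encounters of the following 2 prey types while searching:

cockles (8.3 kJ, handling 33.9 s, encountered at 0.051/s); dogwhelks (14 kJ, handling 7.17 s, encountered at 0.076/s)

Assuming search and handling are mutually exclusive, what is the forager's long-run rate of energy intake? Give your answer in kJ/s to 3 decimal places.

R = (0.051×8.3 + 0.076×14) / (1 + 0.051×33.9 + 0.076×7.17) = 1.487/3.274 = 0.4543 kJ/s.

0.454 kJ/s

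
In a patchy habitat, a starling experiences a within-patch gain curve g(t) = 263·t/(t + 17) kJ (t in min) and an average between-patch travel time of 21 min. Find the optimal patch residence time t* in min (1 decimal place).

18.9 min

Maximise g(t)/(T+t): set derivative to zero → g'(t)(T+t) = g(t).
g'(t) = 263·17/(t + 17)². Setting 263·17/(t+17)² = 263t/[(t+17)(21+t)] gives 17(21+t) = t(t+17), so t² = 17×21 = 357.
t* = √357 = 18.89 min.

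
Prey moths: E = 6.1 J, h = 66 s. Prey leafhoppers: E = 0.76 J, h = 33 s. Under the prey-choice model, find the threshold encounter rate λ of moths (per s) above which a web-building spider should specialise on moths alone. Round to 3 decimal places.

0.005 per s

At the threshold, the rate on moths alone equals the profitability of leafhoppers: λ·6.1/(1 + λ·66) = 0.76/33 = 0.02303.
Rearranging, λ(6.1 − 0.02303×66) = 0.02303, so λ = 0.02303/4.58 = 0.005028 per s.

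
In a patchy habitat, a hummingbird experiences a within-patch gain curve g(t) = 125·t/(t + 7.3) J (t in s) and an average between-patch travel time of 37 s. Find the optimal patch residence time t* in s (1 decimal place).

16.4 s

By the marginal value theorem, leave when the instantaneous gain rate g'(t) equals the habitat-wide average g(t)/(T + t).
g'(t) = 125·7.3/(t + 7.3)². Setting 125·7.3/(t+7.3)² = 125t/[(t+7.3)(37+t)] gives 7.3(37+t) = t(t+7.3), so t² = 7.3×37 = 270.1.
t* = √270.1 = 16.43 s.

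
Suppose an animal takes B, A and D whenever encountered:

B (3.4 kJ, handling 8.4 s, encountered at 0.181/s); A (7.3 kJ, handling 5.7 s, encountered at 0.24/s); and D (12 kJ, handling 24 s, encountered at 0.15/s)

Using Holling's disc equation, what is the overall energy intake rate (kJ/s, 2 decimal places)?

R = Σλ_iE_i / (1 + Σλ_ih_i)
Numerator: 0.181×3.4 + 0.24×7.3 + 0.15×12 = 4.167
Denominator: 1 + 0.181×8.4 + 0.24×5.7 + 0.15×24 = 7.488
R = 4.167/7.488 = 0.5565 kJ/s

0.56 kJ/s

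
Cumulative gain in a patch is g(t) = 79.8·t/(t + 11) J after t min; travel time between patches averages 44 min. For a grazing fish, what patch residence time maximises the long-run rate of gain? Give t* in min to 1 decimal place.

22.0 min

Optimal t* satisfies g'(t*) = g(t*)/(T + t*).
g'(t) = 79.8·11/(t + 11)². Setting 79.8·11/(t+11)² = 79.8t/[(t+11)(44+t)] gives 11(44+t) = t(t+11), so t² = 11×44 = 484.
t* = √484 = 22 min.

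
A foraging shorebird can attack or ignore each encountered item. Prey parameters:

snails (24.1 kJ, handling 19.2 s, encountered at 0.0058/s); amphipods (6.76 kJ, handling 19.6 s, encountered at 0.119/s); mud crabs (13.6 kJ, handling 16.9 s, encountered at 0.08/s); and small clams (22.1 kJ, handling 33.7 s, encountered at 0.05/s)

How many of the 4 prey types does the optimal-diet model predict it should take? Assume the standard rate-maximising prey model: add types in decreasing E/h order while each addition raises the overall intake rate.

3

Rank by E/h (kJ/s): snails 1.26, mud crabs 0.805, small clams 0.656, amphipods 0.345. Include each in turn until the next type's E/h falls below the running intake rate.
Rate on top 1: 0.1258. mud crabs: 0.805 > 0.1258 → include.
Rate on top 2: 0.4984. small clams: 0.656 > 0.4984 → include.
Rate on top 3: 0.5623. amphipods: 0.345 < 0.5623 → exclude; stop.
Optimal diet: snails, mud crabs, small clams — 3 of 4 types.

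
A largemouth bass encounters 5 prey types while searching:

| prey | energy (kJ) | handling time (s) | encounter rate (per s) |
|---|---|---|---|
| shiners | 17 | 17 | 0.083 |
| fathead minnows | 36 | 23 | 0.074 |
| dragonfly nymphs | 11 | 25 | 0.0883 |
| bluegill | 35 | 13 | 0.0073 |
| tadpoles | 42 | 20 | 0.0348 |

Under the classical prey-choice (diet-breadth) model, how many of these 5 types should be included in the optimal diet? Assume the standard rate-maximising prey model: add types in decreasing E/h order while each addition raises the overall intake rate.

E/h in descending order: bluegill 2.69, tadpoles 2.1, fathead minnows 1.57, shiners 1, dragonfly nymphs 0.44 kJ/s. The optimal diet is the largest prefix of this list for which every included type satisfies E_i/h_i > R on the types above it.
Rate on top 1: 0.2334. tadpoles: 2.1 > 0.2334 → include.
Rate on top 2: 0.9588. fathead minnows: 1.57 > 0.9588 → include.
Rate on top 3: 1.254. shiners: 1 < 1.254 → exclude; stop.
Optimal diet: bluegill, tadpoles, fathead minnows — 3 of 5 types.

3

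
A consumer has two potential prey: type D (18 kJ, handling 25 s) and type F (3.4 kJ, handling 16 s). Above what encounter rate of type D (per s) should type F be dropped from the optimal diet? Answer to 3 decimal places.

The zero-one rule: include type F iff E₂/h₂ > λE₁/(1+λh₁). Equality gives the switch point.
λE₁h₂ = E₂ + λE₂h₁ ⇒ λ = E₂/(E₁h₂ − E₂h₁) = 3.4/(288 − 85) = 0.01675 per s.

0.017 per s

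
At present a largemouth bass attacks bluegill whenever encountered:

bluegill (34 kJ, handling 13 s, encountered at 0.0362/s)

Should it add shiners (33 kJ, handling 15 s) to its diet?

On bluegill alone, R = ΣλE/(1+Σλh) = 1.231/1.471 = 0.8369 kJ/s.
Profitability of shiners: 33/15 = 2.2 kJ/s.
Since 2.2 > R, including shiners increases the long-run rate.

Yes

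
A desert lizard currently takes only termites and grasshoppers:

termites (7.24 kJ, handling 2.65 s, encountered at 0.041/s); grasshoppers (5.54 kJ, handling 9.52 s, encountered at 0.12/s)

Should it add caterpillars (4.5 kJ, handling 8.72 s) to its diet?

Yes

Intake rate on the current diet: R = (0.041×7.24 + 0.12×5.54) / (1 + 0.041×2.65 + 0.12×9.52) = 0.9616/2.251 = 0.4272 kJ/s.
Profitability of caterpillars: 4.5/8.72 = 0.5161 kJ/s.
Since 0.5161 > R, including caterpillars increases the long-run rate.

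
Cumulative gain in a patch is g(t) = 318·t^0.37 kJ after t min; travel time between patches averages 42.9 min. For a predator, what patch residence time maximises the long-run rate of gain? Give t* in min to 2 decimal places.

25.20 min

By the marginal value theorem, leave when the instantaneous gain rate g'(t) equals the habitat-wide average g(t)/(T + t).
g'(t) = 0.37·318·t^-0.63. Setting 0.37·318·t^-0.63 = 318·t^0.37/(42.9+t) gives 0.37(42.9+t) = t, so 0.63·t = 0.37×42.9.
t* = 0.37×42.9/0.63 = 25.2 min.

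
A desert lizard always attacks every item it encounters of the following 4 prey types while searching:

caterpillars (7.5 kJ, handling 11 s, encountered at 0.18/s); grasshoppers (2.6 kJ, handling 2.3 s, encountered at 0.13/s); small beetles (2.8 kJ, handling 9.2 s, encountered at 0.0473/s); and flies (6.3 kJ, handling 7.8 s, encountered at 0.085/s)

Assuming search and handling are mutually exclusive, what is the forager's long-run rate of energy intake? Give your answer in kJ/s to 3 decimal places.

0.538 kJ/s

R = (0.18×7.5 + 0.13×2.6 + 0.0473×2.8 + 0.085×6.3) / (1 + 0.18×11 + 0.13×2.3 + 0.0473×9.2 + 0.085×7.8) = 2.356/4.377 = 0.5382 kJ/s.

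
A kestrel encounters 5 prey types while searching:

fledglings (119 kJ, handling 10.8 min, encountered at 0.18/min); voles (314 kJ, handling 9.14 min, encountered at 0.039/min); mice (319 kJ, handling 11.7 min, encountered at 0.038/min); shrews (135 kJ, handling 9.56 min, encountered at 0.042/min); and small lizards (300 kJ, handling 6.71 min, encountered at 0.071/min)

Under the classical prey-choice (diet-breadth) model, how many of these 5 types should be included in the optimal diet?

3

Profitabilities (E/h, kJ/min): small lizards 44.7, voles 34.4, mice 27.3, shrews 14.1, fledglings 11. Add prey in this order while the next type's profitability exceeds the intake rate on those already taken.
Rate on top 1: 14.43. voles: 34.4 > 14.43 → include.
Rate on top 2: 18.3. mice: 27.3 > 18.3 → include.
Rate on top 3: 20.05. shrews: 14.1 < 20.05 → exclude; stop.
Optimal diet: small lizards, voles, mice — 3 of 5 types.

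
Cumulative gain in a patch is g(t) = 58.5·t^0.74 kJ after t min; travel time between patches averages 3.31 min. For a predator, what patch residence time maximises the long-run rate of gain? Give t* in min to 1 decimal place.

9.4 min

Optimal t* satisfies g'(t*) = g(t*)/(T + t*).
g'(t) = 0.74·58.5·t^-0.26. Setting 0.74·58.5·t^-0.26 = 58.5·t^0.74/(3.31+t) gives 0.74(3.31+t) = t, so 0.26·t = 0.74×3.31.
t* = 0.74×3.31/0.26 = 9.421 min.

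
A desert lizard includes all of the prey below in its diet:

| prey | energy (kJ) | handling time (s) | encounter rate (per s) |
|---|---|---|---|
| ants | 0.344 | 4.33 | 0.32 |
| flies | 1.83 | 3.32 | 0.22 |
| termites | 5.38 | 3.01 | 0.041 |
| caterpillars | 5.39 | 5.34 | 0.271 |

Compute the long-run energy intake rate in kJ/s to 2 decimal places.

Energy encountered per unit search time: 0.32×0.344 + 0.22×1.83 + 0.041×5.38 + 0.271×5.39 = 2.194 kJ/s.
Handling time per unit search time: 0.32×4.33 + 0.22×3.32 + 0.041×3.01 + 0.271×5.34 = 3.687.
Rate = 2.194/(1 + 3.687) = 0.4681 kJ/s.

0.47 kJ/s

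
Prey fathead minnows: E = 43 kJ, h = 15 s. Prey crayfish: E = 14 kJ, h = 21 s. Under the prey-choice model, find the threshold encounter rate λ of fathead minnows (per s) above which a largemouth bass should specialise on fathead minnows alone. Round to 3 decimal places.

At the threshold, the rate on fathead minnows alone equals the profitability of crayfish: λ·43/(1 + λ·15) = 14/21 = 0.6667.
Rearranging, λ(43 − 0.6667×15) = 0.6667, so λ = 0.6667/33 = 0.0202 per s.

0.020 per s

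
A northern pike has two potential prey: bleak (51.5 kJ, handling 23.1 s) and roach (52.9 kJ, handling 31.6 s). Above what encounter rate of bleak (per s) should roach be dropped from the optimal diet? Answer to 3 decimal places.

0.130 per s

At the threshold, the rate on bleak alone equals the profitability of roach: λ·51.5/(1 + λ·23.1) = 52.9/31.6 = 1.674.
Rearranging, λ(51.5 − 1.674×23.1) = 1.674, so λ = 1.674/12.83 = 0.1305 per s.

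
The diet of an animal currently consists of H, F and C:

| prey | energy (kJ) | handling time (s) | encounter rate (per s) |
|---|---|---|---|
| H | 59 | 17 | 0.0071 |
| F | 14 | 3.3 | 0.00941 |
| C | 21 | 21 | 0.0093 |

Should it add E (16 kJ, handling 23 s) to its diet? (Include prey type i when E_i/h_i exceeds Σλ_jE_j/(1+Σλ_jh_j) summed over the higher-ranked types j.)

Yes

Intake rate on the current diet: R = (0.0071×59 + 0.00941×14 + 0.0093×21) / (1 + 0.0071×17 + 0.00941×3.3 + 0.0093×21) = 0.7459/1.347 = 0.5538 kJ/s.
Profitability of E: 16/23 = 0.6957 kJ/s.
0.6957 > 0.5538, so adding E raises the average — include it.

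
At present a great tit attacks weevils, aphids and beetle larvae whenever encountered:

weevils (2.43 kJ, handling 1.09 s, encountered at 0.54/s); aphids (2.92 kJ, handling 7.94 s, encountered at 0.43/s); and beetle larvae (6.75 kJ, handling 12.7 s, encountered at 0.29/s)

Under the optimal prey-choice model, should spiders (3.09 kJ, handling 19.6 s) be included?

Current rate: (0.54×2.43 + 0.43×2.92 + 0.29×6.75)/(1 + 0.54×1.09 + 0.43×7.94 + 0.29×12.7) = 0.521 kJ/s.
spiders: E/h = 3.09/19.6 = 0.1577 kJ/s.
Since 0.1577 < R, time spent handling spiders is better spent searching.

No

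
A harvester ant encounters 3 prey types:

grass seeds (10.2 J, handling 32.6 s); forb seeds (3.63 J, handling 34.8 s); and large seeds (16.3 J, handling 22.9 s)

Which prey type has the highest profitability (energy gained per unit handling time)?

large seeds

Profitability E/h (J/s): grass seeds = 10.2/32.6 = 0.313, forb seeds = 3.63/34.8 = 0.104, large seeds = 16.3/22.9 = 0.712.
Ranked: large seeds > grass seeds > forb seeds.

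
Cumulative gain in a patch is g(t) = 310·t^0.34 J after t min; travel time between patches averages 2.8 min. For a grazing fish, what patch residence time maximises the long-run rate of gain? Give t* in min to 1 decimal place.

By the marginal value theorem, leave when the instantaneous gain rate g'(t) equals the habitat-wide average g(t)/(T + t).
g'(t) = 0.34·310·t^-0.66. Setting 0.34·310·t^-0.66 = 310·t^0.34/(2.8+t) gives 0.34(2.8+t) = t, so 0.66·t = 0.34×2.8.
t* = 0.34×2.8/0.66 = 1.442 min.

1.4 min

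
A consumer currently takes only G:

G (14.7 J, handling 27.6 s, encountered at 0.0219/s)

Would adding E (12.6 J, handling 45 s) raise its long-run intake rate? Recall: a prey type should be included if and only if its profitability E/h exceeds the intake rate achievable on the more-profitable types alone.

Yes

On G alone, R = ΣλE/(1+Σλh) = 0.3219/1.604 = 0.2006 J/s.
E: E/h = 12.6/45 = 0.28 J/s.
0.28 > 0.2006, so adding E raises the average — include it.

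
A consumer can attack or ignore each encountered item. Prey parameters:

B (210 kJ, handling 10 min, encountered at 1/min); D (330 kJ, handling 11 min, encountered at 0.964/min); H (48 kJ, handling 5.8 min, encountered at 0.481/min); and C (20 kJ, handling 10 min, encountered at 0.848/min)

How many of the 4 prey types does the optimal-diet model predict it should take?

E/h in descending order: D 30, B 21, H 8.28, C 2 kJ/min. The optimal diet is the largest prefix of this list for which every included type satisfies E_i/h_i > R on the types above it.
Rate on top 1: 27.41. B: 21 < 27.41 → exclude; stop.
Optimal diet: D — 1 of 4 types.

1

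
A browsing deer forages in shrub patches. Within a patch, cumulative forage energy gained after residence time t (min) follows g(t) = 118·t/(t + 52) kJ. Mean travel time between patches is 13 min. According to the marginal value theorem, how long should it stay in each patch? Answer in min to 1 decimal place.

Optimal t* satisfies g'(t*) = g(t*)/(T + t*).
g'(t) = 118·52/(t + 52)². Setting 118·52/(t+52)² = 118t/[(t+52)(13+t)] gives 52(13+t) = t(t+52), so t² = 52×13 = 676.
t* = √676 = 26 min.

26.0 min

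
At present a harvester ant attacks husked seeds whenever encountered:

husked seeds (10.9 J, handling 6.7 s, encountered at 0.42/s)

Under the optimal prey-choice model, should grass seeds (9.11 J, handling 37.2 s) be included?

Intake rate on the current diet: R = (0.42×10.9) / (1 + 0.42×6.7) = 4.578/3.814 = 1.2 J/s.
Profitability of grass seeds: 9.11/37.2 = 0.2449 J/s.
0.2449 < 1.2, so adding grass seeds would lower the average — exclude it.

No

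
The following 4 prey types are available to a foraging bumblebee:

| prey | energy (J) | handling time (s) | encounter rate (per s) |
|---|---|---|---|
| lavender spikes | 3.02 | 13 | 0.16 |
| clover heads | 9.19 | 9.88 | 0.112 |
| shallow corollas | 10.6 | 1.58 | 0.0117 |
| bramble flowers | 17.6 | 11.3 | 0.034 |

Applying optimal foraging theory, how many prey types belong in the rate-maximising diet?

Profitabilities (E/h, J/s): shallow corollas 6.71, bramble flowers 1.56, clover heads 0.93, lavender spikes 0.232. Add prey in this order while the next type's profitability exceeds the intake rate on those already taken.
Rate on top 1: 0.1218. bramble flowers: 1.56 > 0.1218 → include.
Rate on top 2: 0.515. clover heads: 0.93 > 0.515 → include.
Rate on top 3: 0.6981. lavender spikes: 0.232 < 0.6981 → exclude; stop.
Optimal diet: shallow corollas, bramble flowers, clover heads — 3 of 4 types.

3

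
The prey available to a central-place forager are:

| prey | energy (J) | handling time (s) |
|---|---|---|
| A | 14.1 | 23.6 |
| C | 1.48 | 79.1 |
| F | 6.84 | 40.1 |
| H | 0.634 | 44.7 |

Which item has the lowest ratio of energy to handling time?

H

Profitability E/h (J/s): A = 14.1/23.6 = 0.597, C = 1.48/79.1 = 0.0187, F = 6.84/40.1 = 0.171, H = 0.634/44.7 = 0.0142.
Ranked: A > F > C > H.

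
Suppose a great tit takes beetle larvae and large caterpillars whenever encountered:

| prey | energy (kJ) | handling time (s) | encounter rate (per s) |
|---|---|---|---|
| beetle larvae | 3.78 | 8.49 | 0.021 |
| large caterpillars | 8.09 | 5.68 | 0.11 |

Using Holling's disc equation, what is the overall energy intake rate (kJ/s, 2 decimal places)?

0.54 kJ/s

R = (0.021×3.78 + 0.11×8.09) / (1 + 0.021×8.49 + 0.11×5.68) = 0.9693/1.803 = 0.5376 kJ/s.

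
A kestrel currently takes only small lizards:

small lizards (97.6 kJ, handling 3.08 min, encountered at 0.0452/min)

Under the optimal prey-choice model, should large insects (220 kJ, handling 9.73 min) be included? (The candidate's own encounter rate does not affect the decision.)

Current rate: (0.0452×97.6)/(1 + 0.0452×3.08) = 3.872 kJ/min.
large insects: E/h = 220/9.73 = 22.61 kJ/min.
Since 22.61 > R, including large insects increases the long-run rate.

Yes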